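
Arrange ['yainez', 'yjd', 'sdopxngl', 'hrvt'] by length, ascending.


Compute lengths:
  'yainez' has length 6
  'yjd' has length 3
  'sdopxngl' has length 8
  'hrvt' has length 4
Lengths in increasing order: 3 < 4 < 6 < 8
Listing the words in that order gives the answer.
Final answer: ['yjd', 'hrvt', 'yainez', 'sdopxngl']


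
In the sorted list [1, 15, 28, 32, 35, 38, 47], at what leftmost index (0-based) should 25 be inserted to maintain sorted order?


List is sorted: [1, 15, 28, 32, 35, 38, 47]
We need the leftmost position where 25 can be inserted, i.e. the first index whose element is >= 25 (or the end of the list if none is).
Binary search with low=0, high=7 (0-based indices):
  low=0, high=7, mid=3: a[3]=32 >= 25, so high = 3
  low=0, high=3, mid=1: a[1]=15 < 25, so low = 2
  low=2, high=3, mid=2: a[2]=28 >= 25, so high = 2
Now low = high = 2, so the insertion index is 2.
Final answer: 2


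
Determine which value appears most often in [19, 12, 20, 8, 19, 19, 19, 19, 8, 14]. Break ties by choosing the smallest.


Count the frequency of each value:
  8 appears 2 time(s)
  12 appears 1 time(s)
  14 appears 1 time(s)
  19 appears 5 time(s)
  20 appears 1 time(s)
Maximum frequency is 5.
Only 19 reaches that frequency, so it is the mode.
Final answer: 19


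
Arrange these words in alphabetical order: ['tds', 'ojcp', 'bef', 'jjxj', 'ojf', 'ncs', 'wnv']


Compare strings character by character (the first differing letter decides):
  'bef' < 'jjxj' since 'b' < 'j' at position 1
  'jjxj' < 'ncs' since 'j' < 'n' at position 1
  'ncs' < 'ojcp' since 'n' < 'o' at position 1
  'ojcp' < 'ojf' since 'c' < 'f' at position 3
  'ojf' < 'tds' since 'o' < 't' at position 1
  'tds' < 'wnv' since 't' < 'w' at position 1
Chaining these comparisons gives the alphabetical order.
Final answer: ['bef', 'jjxj', 'ncs', 'ojcp', 'ojf', 'tds', 'wnv']


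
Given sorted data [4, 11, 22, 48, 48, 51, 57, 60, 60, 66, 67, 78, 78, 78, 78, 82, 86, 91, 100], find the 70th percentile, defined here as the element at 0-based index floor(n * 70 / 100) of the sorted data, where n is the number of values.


The dataset has n = 19 elements.
Index = floor(19 * 70 / 100) = floor(1330 / 100) = floor(13.3) = 13
Counting from index 0 in the sorted data, the element at index 13 is 78.
Final answer: 78


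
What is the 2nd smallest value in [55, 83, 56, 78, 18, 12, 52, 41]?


Sort ascending: [12, 18, 41, 52, 55, 56, 78, 83]
The 2nd element (1-indexed) is at index 1.
Value = 18
Final answer: 18


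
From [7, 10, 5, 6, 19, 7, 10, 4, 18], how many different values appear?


List all unique values:
Distinct values: [4, 5, 6, 7, 10, 18, 19]
Count = 7
Final answer: 7


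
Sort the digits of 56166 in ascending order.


The number 56166 has digits: 5, 6, 1, 6, 6
Sorted: 1, 5, 6, 6, 6
Joining the sorted digits gives the result.
Final answer: 15666


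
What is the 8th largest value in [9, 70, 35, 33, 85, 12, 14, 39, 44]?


Sort descending: [85, 70, 44, 39, 35, 33, 14, 12, 9]
The 8th element (1-indexed) is at index 7.
Value = 12
Final answer: 12


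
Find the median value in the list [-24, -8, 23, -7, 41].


First, sort the list: [-24, -8, -7, 23, 41]
The list has 5 elements (odd count).
The middle index is 2 (0-based), and the element there is -7.
Final answer: -7


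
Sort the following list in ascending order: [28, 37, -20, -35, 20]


Original list: [28, 37, -20, -35, 20]
Repeatedly take the smallest remaining element:
  Remaining [28, 37, -20, -35, 20] -> smallest is -35
  Remaining [28, 37, -20, 20] -> smallest is -20
  Remaining [28, 37, 20] -> smallest is 20
  Remaining [28, 37] -> smallest is 28
  Remaining [37] -> smallest is 37
Collecting the picks in order gives the sorted list.
Final answer: [-35, -20, 20, 28, 37]


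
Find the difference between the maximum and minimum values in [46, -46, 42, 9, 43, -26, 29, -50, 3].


Maximum value: 46
Minimum value: -50
Range = 46 - (-50) = 96
Final answer: 96


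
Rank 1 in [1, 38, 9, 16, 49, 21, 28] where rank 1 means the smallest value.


Sort ascending: [1, 9, 16, 21, 28, 38, 49]
Find 1 in the sorted list.
1 is at position 1 (1-indexed).
Final answer: 1


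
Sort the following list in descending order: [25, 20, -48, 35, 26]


Original list: [25, 20, -48, 35, 26]
Repeatedly take the largest remaining element:
  Remaining [25, 20, -48, 35, 26] -> largest is 35
  Remaining [25, 20, -48, 26] -> largest is 26
  Remaining [25, 20, -48] -> largest is 25
  Remaining [20, -48] -> largest is 20
  Remaining [-48] -> largest is -48
Collecting the picks in order gives the descending list.
Final answer: [35, 26, 25, 20, -48]


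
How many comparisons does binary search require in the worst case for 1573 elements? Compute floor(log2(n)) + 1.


Binary search halves the search space each step.
Maximum comparisons = floor(log2(1573)) + 1
log2(1573) = 10.6193
floor(log2(1573)) = 10, so 10 + 1 = 11
Final answer: 11


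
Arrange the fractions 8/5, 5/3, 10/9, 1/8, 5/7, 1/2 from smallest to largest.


Convert to decimal for comparison:
  8/5 = 1.6
  5/3 = 1.6667
  10/9 = 1.1111
  1/8 = 0.125
  5/7 = 0.7143
  1/2 = 0.5
Decimals in increasing order: 0.125 < 0.5 < 0.7143 < 1.1111 < 1.6 < 1.6667
Writing each back as its fraction gives the sorted order.
Final answer: 1/8, 1/2, 5/7, 10/9, 8/5, 5/3


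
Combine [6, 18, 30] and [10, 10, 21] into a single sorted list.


List A: [6, 18, 30]
List B: [10, 10, 21]
Repeatedly compare the front elements and take the smaller:
  6 vs 10 -> take 6
  18 vs 10 -> take 10
  18 vs 10 -> take 10
  18 vs 21 -> take 18
  30 vs 21 -> take 21
  B is exhausted; append the rest of A: [30]
Final answer: [6, 10, 10, 18, 21, 30]


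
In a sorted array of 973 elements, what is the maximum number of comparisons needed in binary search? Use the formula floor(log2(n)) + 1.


Binary search halves the search space each step.
Maximum comparisons = floor(log2(973)) + 1
log2(973) = 9.9263
floor(log2(973)) = 9, so 9 + 1 = 10
Final answer: 10


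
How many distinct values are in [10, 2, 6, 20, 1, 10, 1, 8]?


List all unique values:
Distinct values: [1, 2, 6, 8, 10, 20]
Count = 6
Final answer: 6


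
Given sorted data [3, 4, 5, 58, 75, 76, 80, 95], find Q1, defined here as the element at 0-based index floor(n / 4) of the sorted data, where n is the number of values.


The list has n = 8 elements.
Q1 index = floor(8 / 4) = floor(2) = 2
Counting from index 0 in the sorted data, the element at index 2 is 5.
Final answer: 5


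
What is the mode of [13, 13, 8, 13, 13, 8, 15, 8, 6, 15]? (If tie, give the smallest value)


Count the frequency of each value:
  6 appears 1 time(s)
  8 appears 3 time(s)
  13 appears 4 time(s)
  15 appears 2 time(s)
Maximum frequency is 4.
Only 13 reaches that frequency, so it is the mode.
Final answer: 13


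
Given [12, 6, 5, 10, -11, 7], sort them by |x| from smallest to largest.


Compute absolute values:
  |12| = 12
  |6| = 6
  |5| = 5
  |10| = 10
  |-11| = 11
  |7| = 7
Absolute values in increasing order: 5 < 6 < 7 < 10 < 11 < 12
Listing the original numbers in that order gives the answer.
Final answer: [5, 6, 7, 10, -11, 12]


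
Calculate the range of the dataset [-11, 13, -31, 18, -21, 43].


Maximum value: 43
Minimum value: -31
Range = 43 - (-31) = 74
Final answer: 74


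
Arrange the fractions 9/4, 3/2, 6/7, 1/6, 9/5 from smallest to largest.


Convert to decimal for comparison:
  9/4 = 2.25
  3/2 = 1.5
  6/7 = 0.8571
  1/6 = 0.1667
  9/5 = 1.8
Decimals in increasing order: 0.1667 < 0.8571 < 1.5 < 1.8 < 2.25
Writing each back as its fraction gives the sorted order.
Final answer: 1/6, 6/7, 3/2, 9/5, 9/4


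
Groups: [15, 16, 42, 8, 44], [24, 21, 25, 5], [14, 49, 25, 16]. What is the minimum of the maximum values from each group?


Find max of each group:
  Group 1: [15, 16, 42, 8, 44] -> max = 44
  Group 2: [24, 21, 25, 5] -> max = 25
  Group 3: [14, 49, 25, 16] -> max = 49
Maxes: [44, 25, 49]
Minimum of maxes = 25
Final answer: 25


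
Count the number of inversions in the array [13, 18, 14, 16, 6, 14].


For each element, count the later elements that are smaller than it:
  13 (index 0): smaller elements after it = [6] -> 1
  18 (index 1): smaller elements after it = [14, 16, 6, 14] -> 4
  14 (index 2): smaller elements after it = [6] -> 1
  16 (index 3): smaller elements after it = [6, 14] -> 2
  6 (index 4): smaller elements after it = [] -> 0
Total inversions = 1 + 4 + 1 + 2 + 0 = 8
Final answer: 8


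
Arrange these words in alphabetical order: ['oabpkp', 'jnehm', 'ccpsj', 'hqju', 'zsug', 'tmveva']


Compare strings character by character (the first differing letter decides):
  'ccpsj' < 'hqju' since 'c' < 'h' at position 1
  'hqju' < 'jnehm' since 'h' < 'j' at position 1
  'jnehm' < 'oabpkp' since 'j' < 'o' at position 1
  'oabpkp' < 'tmveva' since 'o' < 't' at position 1
  'tmveva' < 'zsug' since 't' < 'z' at position 1
Chaining these comparisons gives the alphabetical order.
Final answer: ['ccpsj', 'hqju', 'jnehm', 'oabpkp', 'tmveva', 'zsug']


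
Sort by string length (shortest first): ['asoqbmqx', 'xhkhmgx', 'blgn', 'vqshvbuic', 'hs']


Compute lengths:
  'asoqbmqx' has length 8
  'xhkhmgx' has length 7
  'blgn' has length 4
  'vqshvbuic' has length 9
  'hs' has length 2
Lengths in increasing order: 2 < 4 < 7 < 8 < 9
Listing the words in that order gives the answer.
Final answer: ['hs', 'blgn', 'xhkhmgx', 'asoqbmqx', 'vqshvbuic']


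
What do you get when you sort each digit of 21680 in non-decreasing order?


The number 21680 has digits: 2, 1, 6, 8, 0
Sorted: 0, 1, 2, 6, 8
Joining the sorted digits gives the result.
Final answer: 01268


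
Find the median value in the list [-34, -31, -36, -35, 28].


First, sort the list: [-36, -35, -34, -31, 28]
The list has 5 elements (odd count).
The middle index is 2 (0-based), and the element there is -34.
Final answer: -34


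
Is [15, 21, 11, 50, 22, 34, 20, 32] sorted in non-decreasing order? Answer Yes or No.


Check consecutive pairs:
  15 <= 21? True
  21 <= 11? False
  11 <= 50? True
  50 <= 22? False
  22 <= 34? True
  34 <= 20? False
  20 <= 32? True
3 consecutive pair(s) are out of order, so the list is not sorted.
Final answer: No


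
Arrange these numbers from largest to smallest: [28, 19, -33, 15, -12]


Original list: [28, 19, -33, 15, -12]
Repeatedly take the largest remaining element:
  Remaining [28, 19, -33, 15, -12] -> largest is 28
  Remaining [19, -33, 15, -12] -> largest is 19
  Remaining [-33, 15, -12] -> largest is 15
  Remaining [-33, -12] -> largest is -12
  Remaining [-33] -> largest is -33
Collecting the picks in order gives the descending list.
Final answer: [28, 19, 15, -12, -33]


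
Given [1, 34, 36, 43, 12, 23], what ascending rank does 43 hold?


Sort ascending: [1, 12, 23, 34, 36, 43]
Find 43 in the sorted list.
43 is at position 6 (1-indexed).
Final answer: 6


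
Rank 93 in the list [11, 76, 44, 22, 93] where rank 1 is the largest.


Sort descending: [93, 76, 44, 22, 11]
Find 93 in the sorted list.
93 is at position 1.
Final answer: 1


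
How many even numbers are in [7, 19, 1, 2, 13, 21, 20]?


Check each element:
  7 is odd
  19 is odd
  1 is odd
  2 is even
  13 is odd
  21 is odd
  20 is even
Evens: [2, 20]
Count of evens = 2
Final answer: 2


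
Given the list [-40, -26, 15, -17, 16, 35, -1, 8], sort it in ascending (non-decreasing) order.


Original list: [-40, -26, 15, -17, 16, 35, -1, 8]
Repeatedly take the smallest remaining element:
  Remaining [-40, -26, 15, -17, 16, 35, -1, 8] -> smallest is -40
  Remaining [-26, 15, -17, 16, 35, -1, 8] -> smallest is -26
  Remaining [15, -17, 16, 35, -1, 8] -> smallest is -17
  Remaining [15, 16, 35, -1, 8] -> smallest is -1
  Remaining [15, 16, 35, 8] -> smallest is 8
  Remaining [15, 16, 35] -> smallest is 15
  Remaining [16, 35] -> smallest is 16
  Remaining [35] -> smallest is 35
Collecting the picks in order gives the sorted list.
Final answer: [-40, -26, -17, -1, 8, 15, 16, 35]


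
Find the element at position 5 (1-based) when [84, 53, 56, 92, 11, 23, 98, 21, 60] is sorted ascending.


Sort ascending: [11, 21, 23, 53, 56, 60, 84, 92, 98]
The 5th element (1-indexed) is at index 4.
Value = 56
Final answer: 56


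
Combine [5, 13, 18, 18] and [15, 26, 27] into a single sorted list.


List A: [5, 13, 18, 18]
List B: [15, 26, 27]
Repeatedly compare the front elements and take the smaller:
  5 vs 15 -> take 5
  13 vs 15 -> take 13
  18 vs 15 -> take 15
  18 vs 26 -> take 18
  18 vs 26 -> take 18
  A is exhausted; append the rest of B: [26, 27]
Final answer: [5, 13, 15, 18, 18, 26, 27]


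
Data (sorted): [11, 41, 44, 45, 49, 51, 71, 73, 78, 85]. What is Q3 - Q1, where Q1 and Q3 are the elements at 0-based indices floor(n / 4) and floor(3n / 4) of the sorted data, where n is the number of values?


The data has n = 10 elements.
Q1 index = floor(10 / 4) = floor(2.5) = 2; Q3 index = floor(3 * 10 / 4) = floor(7.5) = 7
Q1 = element at index 2 = 44
Q3 = element at index 7 = 73
IQR = 73 - 44 = 29
Final answer: 29


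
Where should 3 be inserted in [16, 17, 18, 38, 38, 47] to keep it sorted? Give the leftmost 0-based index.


List is sorted: [16, 17, 18, 38, 38, 47]
We need the leftmost position where 3 can be inserted, i.e. the first index whose element is >= 3 (or the end of the list if none is).
Binary search with low=0, high=6 (0-based indices):
  low=0, high=6, mid=3: a[3]=38 >= 3, so high = 3
  low=0, high=3, mid=1: a[1]=17 >= 3, so high = 1
  low=0, high=1, mid=0: a[0]=16 >= 3, so high = 0
Now low = high = 0, so the insertion index is 0.
Final answer: 0


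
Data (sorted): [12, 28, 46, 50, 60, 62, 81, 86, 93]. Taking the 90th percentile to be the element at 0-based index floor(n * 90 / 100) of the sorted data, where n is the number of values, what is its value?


The dataset has n = 9 elements.
Index = floor(9 * 90 / 100) = floor(810 / 100) = floor(8.1) = 8
Counting from index 0 in the sorted data, the element at index 8 is 93.
Final answer: 93


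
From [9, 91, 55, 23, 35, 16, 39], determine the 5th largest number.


Sort descending: [91, 55, 39, 35, 23, 16, 9]
The 5th element (1-indexed) is at index 4.
Value = 23
Final answer: 23


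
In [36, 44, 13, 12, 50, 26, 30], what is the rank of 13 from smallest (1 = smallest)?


Sort ascending: [12, 13, 26, 30, 36, 44, 50]
Find 13 in the sorted list.
13 is at position 2 (1-indexed).
Final answer: 2


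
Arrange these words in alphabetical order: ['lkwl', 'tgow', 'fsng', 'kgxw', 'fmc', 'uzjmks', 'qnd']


Compare strings character by character (the first differing letter decides):
  'fmc' < 'fsng' since 'm' < 's' at position 2
  'fsng' < 'kgxw' since 'f' < 'k' at position 1
  'kgxw' < 'lkwl' since 'k' < 'l' at position 1
  'lkwl' < 'qnd' since 'l' < 'q' at position 1
  'qnd' < 'tgow' since 'q' < 't' at position 1
  'tgow' < 'uzjmks' since 't' < 'u' at position 1
Chaining these comparisons gives the alphabetical order.
Final answer: ['fmc', 'fsng', 'kgxw', 'lkwl', 'qnd', 'tgow', 'uzjmks']


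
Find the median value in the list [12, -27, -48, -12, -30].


First, sort the list: [-48, -30, -27, -12, 12]
The list has 5 elements (odd count).
The middle index is 2 (0-based), and the element there is -27.
Final answer: -27


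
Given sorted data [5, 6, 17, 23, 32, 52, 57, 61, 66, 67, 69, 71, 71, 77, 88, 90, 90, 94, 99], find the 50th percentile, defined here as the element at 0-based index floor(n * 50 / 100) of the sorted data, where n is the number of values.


The dataset has n = 19 elements.
Index = floor(19 * 50 / 100) = floor(950 / 100) = floor(9.5) = 9
Counting from index 0 in the sorted data, the element at index 9 is 67.
Final answer: 67


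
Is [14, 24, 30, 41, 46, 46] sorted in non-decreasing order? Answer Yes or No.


Check consecutive pairs:
  14 <= 24? True
  24 <= 30? True
  30 <= 41? True
  41 <= 46? True
  46 <= 46? True
Every consecutive pair is in order, so the list is non-decreasing.
Final answer: Yes


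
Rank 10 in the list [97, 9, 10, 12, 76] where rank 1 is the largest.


Sort descending: [97, 76, 12, 10, 9]
Find 10 in the sorted list.
10 is at position 4.
Final answer: 4


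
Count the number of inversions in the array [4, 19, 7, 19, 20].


For each element, count the later elements that are smaller than it:
  4 (index 0): smaller elements after it = [] -> 0
  19 (index 1): smaller elements after it = [7] -> 1
  7 (index 2): smaller elements after it = [] -> 0
  19 (index 3): smaller elements after it = [] -> 0
Total inversions = 0 + 1 + 0 + 0 = 1
Final answer: 1


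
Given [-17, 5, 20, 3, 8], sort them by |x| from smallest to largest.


Compute absolute values:
  |-17| = 17
  |5| = 5
  |20| = 20
  |3| = 3
  |8| = 8
Absolute values in increasing order: 3 < 5 < 8 < 17 < 20
Listing the original numbers in that order gives the answer.
Final answer: [3, 5, 8, -17, 20]


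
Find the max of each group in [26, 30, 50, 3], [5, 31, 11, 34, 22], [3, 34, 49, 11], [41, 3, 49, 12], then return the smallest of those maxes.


Find max of each group:
  Group 1: [26, 30, 50, 3] -> max = 50
  Group 2: [5, 31, 11, 34, 22] -> max = 34
  Group 3: [3, 34, 49, 11] -> max = 49
  Group 4: [41, 3, 49, 12] -> max = 49
Maxes: [50, 34, 49, 49]
Minimum of maxes = 34
Final answer: 34


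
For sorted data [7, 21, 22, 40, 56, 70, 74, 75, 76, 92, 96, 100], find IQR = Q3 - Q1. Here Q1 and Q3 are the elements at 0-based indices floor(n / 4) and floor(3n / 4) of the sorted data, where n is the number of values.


The data has n = 12 elements.
Q1 index = floor(12 / 4) = floor(3) = 3; Q3 index = floor(3 * 12 / 4) = floor(9) = 9
Q1 = element at index 3 = 40
Q3 = element at index 9 = 92
IQR = 92 - 40 = 52
Final answer: 52


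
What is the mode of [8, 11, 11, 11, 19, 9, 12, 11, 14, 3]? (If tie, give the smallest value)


Count the frequency of each value:
  3 appears 1 time(s)
  8 appears 1 time(s)
  9 appears 1 time(s)
  11 appears 4 time(s)
  12 appears 1 time(s)
  14 appears 1 time(s)
  19 appears 1 time(s)
Maximum frequency is 4.
Only 11 reaches that frequency, so it is the mode.
Final answer: 11


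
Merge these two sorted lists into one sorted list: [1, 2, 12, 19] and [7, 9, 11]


List A: [1, 2, 12, 19]
List B: [7, 9, 11]
Repeatedly compare the front elements and take the smaller:
  1 vs 7 -> take 1
  2 vs 7 -> take 2
  12 vs 7 -> take 7
  12 vs 9 -> take 9
  12 vs 11 -> take 11
  B is exhausted; append the rest of A: [12, 19]
Final answer: [1, 2, 7, 9, 11, 12, 19]


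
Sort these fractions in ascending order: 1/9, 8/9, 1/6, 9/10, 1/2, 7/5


Convert to decimal for comparison:
  1/9 = 0.1111
  8/9 = 0.8889
  1/6 = 0.1667
  9/10 = 0.9
  1/2 = 0.5
  7/5 = 1.4
Decimals in increasing order: 0.1111 < 0.1667 < 0.5 < 0.8889 < 0.9 < 1.4
Writing each back as its fraction gives the sorted order.
Final answer: 1/9, 1/6, 1/2, 8/9, 9/10, 7/5


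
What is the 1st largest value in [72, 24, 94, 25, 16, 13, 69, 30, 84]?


Sort descending: [94, 84, 72, 69, 30, 25, 24, 16, 13]
The 1st element (1-indexed) is at index 0.
Value = 94
Final answer: 94


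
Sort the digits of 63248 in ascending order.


The number 63248 has digits: 6, 3, 2, 4, 8
Sorted: 2, 3, 4, 6, 8
Joining the sorted digits gives the result.
Final answer: 23468


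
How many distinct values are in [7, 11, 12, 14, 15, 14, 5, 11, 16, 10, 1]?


List all unique values:
Distinct values: [1, 5, 7, 10, 11, 12, 14, 15, 16]
Count = 9
Final answer: 9


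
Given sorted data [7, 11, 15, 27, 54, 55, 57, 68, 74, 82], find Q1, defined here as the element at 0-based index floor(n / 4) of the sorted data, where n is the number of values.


The list has n = 10 elements.
Q1 index = floor(10 / 4) = floor(2.5) = 2
Counting from index 0 in the sorted data, the element at index 2 is 15.
Final answer: 15


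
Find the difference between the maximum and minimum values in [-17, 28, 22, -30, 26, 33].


Maximum value: 33
Minimum value: -30
Range = 33 - (-30) = 63
Final answer: 63


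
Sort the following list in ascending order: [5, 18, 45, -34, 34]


Original list: [5, 18, 45, -34, 34]
Repeatedly take the smallest remaining element:
  Remaining [5, 18, 45, -34, 34] -> smallest is -34
  Remaining [5, 18, 45, 34] -> smallest is 5
  Remaining [18, 45, 34] -> smallest is 18
  Remaining [45, 34] -> smallest is 34
  Remaining [45] -> smallest is 45
Collecting the picks in order gives the sorted list.
Final answer: [-34, 5, 18, 34, 45]


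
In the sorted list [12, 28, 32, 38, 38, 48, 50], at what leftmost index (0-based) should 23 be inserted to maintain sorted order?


List is sorted: [12, 28, 32, 38, 38, 48, 50]
We need the leftmost position where 23 can be inserted, i.e. the first index whose element is >= 23 (or the end of the list if none is).
Binary search with low=0, high=7 (0-based indices):
  low=0, high=7, mid=3: a[3]=38 >= 23, so high = 3
  low=0, high=3, mid=1: a[1]=28 >= 23, so high = 1
  low=0, high=1, mid=0: a[0]=12 < 23, so low = 1
Now low = high = 1, so the insertion index is 1.
Final answer: 1


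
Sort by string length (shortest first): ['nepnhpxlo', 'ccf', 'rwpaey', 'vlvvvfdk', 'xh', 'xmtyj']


Compute lengths:
  'nepnhpxlo' has length 9
  'ccf' has length 3
  'rwpaey' has length 6
  'vlvvvfdk' has length 8
  'xh' has length 2
  'xmtyj' has length 5
Lengths in increasing order: 2 < 3 < 5 < 6 < 8 < 9
Listing the words in that order gives the answer.
Final answer: ['xh', 'ccf', 'xmtyj', 'rwpaey', 'vlvvvfdk', 'nepnhpxlo']


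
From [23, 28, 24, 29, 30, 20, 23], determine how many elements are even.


Check each element:
  23 is odd
  28 is even
  24 is even
  29 is odd
  30 is even
  20 is even
  23 is odd
Evens: [28, 24, 30, 20]
Count of evens = 4
Final answer: 4


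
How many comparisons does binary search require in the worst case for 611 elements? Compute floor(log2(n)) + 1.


Binary search halves the search space each step.
Maximum comparisons = floor(log2(611)) + 1
log2(611) = 9.255
floor(log2(611)) = 9, so 9 + 1 = 10
Final answer: 10


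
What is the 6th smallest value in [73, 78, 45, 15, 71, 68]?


Sort ascending: [15, 45, 68, 71, 73, 78]
The 6th element (1-indexed) is at index 5.
Value = 78
Final answer: 78


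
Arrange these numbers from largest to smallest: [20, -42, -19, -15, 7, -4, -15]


Original list: [20, -42, -19, -15, 7, -4, -15]
Repeatedly take the largest remaining element:
  Remaining [20, -42, -19, -15, 7, -4, -15] -> largest is 20
  Remaining [-42, -19, -15, 7, -4, -15] -> largest is 7
  Remaining [-42, -19, -15, -4, -15] -> largest is -4
  Remaining [-42, -19, -15, -15] -> largest is -15
  Remaining [-42, -19, -15] -> largest is -15
  Remaining [-42, -19] -> largest is -19
  Remaining [-42] -> largest is -42
Collecting the picks in order gives the descending list.
Final answer: [20, 7, -4, -15, -15, -19, -42]


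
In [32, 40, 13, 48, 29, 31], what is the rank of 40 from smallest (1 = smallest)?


Sort ascending: [13, 29, 31, 32, 40, 48]
Find 40 in the sorted list.
40 is at position 5 (1-indexed).
Final answer: 5


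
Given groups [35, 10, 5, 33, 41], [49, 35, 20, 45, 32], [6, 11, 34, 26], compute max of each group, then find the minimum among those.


Find max of each group:
  Group 1: [35, 10, 5, 33, 41] -> max = 41
  Group 2: [49, 35, 20, 45, 32] -> max = 49
  Group 3: [6, 11, 34, 26] -> max = 34
Maxes: [41, 49, 34]
Minimum of maxes = 34
Final answer: 34


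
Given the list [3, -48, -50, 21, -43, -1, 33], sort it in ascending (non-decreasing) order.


Original list: [3, -48, -50, 21, -43, -1, 33]
Repeatedly take the smallest remaining element:
  Remaining [3, -48, -50, 21, -43, -1, 33] -> smallest is -50
  Remaining [3, -48, 21, -43, -1, 33] -> smallest is -48
  Remaining [3, 21, -43, -1, 33] -> smallest is -43
  Remaining [3, 21, -1, 33] -> smallest is -1
  Remaining [3, 21, 33] -> smallest is 3
  Remaining [21, 33] -> smallest is 21
  Remaining [33] -> smallest is 33
Collecting the picks in order gives the sorted list.
Final answer: [-50, -48, -43, -1, 3, 21, 33]


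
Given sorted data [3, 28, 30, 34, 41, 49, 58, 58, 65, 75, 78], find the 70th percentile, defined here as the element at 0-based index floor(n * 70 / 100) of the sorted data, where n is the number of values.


The dataset has n = 11 elements.
Index = floor(11 * 70 / 100) = floor(770 / 100) = floor(7.7) = 7
Counting from index 0 in the sorted data, the element at index 7 is 58.
Final answer: 58


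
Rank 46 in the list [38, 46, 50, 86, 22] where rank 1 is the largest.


Sort descending: [86, 50, 46, 38, 22]
Find 46 in the sorted list.
46 is at position 3.
Final answer: 3


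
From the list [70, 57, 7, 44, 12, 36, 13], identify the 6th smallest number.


Sort ascending: [7, 12, 13, 36, 44, 57, 70]
The 6th element (1-indexed) is at index 5.
Value = 57
Final answer: 57


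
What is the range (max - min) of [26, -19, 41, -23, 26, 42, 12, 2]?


Maximum value: 42
Minimum value: -23
Range = 42 - (-23) = 65
Final answer: 65


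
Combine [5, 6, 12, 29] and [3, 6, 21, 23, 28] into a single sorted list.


List A: [5, 6, 12, 29]
List B: [3, 6, 21, 23, 28]
Repeatedly compare the front elements and take the smaller:
  5 vs 3 -> take 3
  5 vs 6 -> take 5
  6 vs 6 -> take 6
  12 vs 6 -> take 6
  12 vs 21 -> take 12
  29 vs 21 -> take 21
  29 vs 23 -> take 23
  29 vs 28 -> take 28
  B is exhausted; append the rest of A: [29]
Final answer: [3, 5, 6, 6, 12, 21, 23, 28, 29]


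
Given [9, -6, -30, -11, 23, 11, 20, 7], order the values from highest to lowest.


Original list: [9, -6, -30, -11, 23, 11, 20, 7]
Repeatedly take the largest remaining element:
  Remaining [9, -6, -30, -11, 23, 11, 20, 7] -> largest is 23
  Remaining [9, -6, -30, -11, 11, 20, 7] -> largest is 20
  Remaining [9, -6, -30, -11, 11, 7] -> largest is 11
  Remaining [9, -6, -30, -11, 7] -> largest is 9
  Remaining [-6, -30, -11, 7] -> largest is 7
  Remaining [-6, -30, -11] -> largest is -6
  Remaining [-30, -11] -> largest is -11
  Remaining [-30] -> largest is -30
Collecting the picks in order gives the descending list.
Final answer: [23, 20, 11, 9, 7, -6, -11, -30]


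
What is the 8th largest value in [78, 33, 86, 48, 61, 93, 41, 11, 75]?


Sort descending: [93, 86, 78, 75, 61, 48, 41, 33, 11]
The 8th element (1-indexed) is at index 7.
Value = 33
Final answer: 33


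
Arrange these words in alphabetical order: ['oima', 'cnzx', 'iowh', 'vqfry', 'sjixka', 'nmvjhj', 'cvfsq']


Compare strings character by character (the first differing letter decides):
  'cnzx' < 'cvfsq' since 'n' < 'v' at position 2
  'cvfsq' < 'iowh' since 'c' < 'i' at position 1
  'iowh' < 'nmvjhj' since 'i' < 'n' at position 1
  'nmvjhj' < 'oima' since 'n' < 'o' at position 1
  'oima' < 'sjixka' since 'o' < 's' at position 1
  'sjixka' < 'vqfry' since 's' < 'v' at position 1
Chaining these comparisons gives the alphabetical order.
Final answer: ['cnzx', 'cvfsq', 'iowh', 'nmvjhj', 'oima', 'sjixka', 'vqfry']


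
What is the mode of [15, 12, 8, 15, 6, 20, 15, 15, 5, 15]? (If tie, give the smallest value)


Count the frequency of each value:
  5 appears 1 time(s)
  6 appears 1 time(s)
  8 appears 1 time(s)
  12 appears 1 time(s)
  15 appears 5 time(s)
  20 appears 1 time(s)
Maximum frequency is 5.
Only 15 reaches that frequency, so it is the mode.
Final answer: 15


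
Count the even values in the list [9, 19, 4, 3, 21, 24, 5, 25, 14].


Check each element:
  9 is odd
  19 is odd
  4 is even
  3 is odd
  21 is odd
  24 is even
  5 is odd
  25 is odd
  14 is even
Evens: [4, 24, 14]
Count of evens = 3
Final answer: 3


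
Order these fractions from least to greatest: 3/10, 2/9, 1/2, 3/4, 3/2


Convert to decimal for comparison:
  3/10 = 0.3
  2/9 = 0.2222
  1/2 = 0.5
  3/4 = 0.75
  3/2 = 1.5
Decimals in increasing order: 0.2222 < 0.3 < 0.5 < 0.75 < 1.5
Writing each back as its fraction gives the sorted order.
Final answer: 2/9, 3/10, 1/2, 3/4, 3/2


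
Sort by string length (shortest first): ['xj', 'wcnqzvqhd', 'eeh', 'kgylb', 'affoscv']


Compute lengths:
  'xj' has length 2
  'wcnqzvqhd' has length 9
  'eeh' has length 3
  'kgylb' has length 5
  'affoscv' has length 7
Lengths in increasing order: 2 < 3 < 5 < 7 < 9
Listing the words in that order gives the answer.
Final answer: ['xj', 'eeh', 'kgylb', 'affoscv', 'wcnqzvqhd']


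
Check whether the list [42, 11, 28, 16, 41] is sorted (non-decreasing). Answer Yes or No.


Check consecutive pairs:
  42 <= 11? False
  11 <= 28? True
  28 <= 16? False
  16 <= 41? True
2 consecutive pair(s) are out of order, so the list is not sorted.
Final answer: No


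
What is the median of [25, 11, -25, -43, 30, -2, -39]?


First, sort the list: [-43, -39, -25, -2, 11, 25, 30]
The list has 7 elements (odd count).
The middle index is 3 (0-based), and the element there is -2.
Final answer: -2


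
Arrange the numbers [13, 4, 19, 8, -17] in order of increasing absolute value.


Compute absolute values:
  |13| = 13
  |4| = 4
  |19| = 19
  |8| = 8
  |-17| = 17
Absolute values in increasing order: 4 < 8 < 13 < 17 < 19
Listing the original numbers in that order gives the answer.
Final answer: [4, 8, 13, -17, 19]


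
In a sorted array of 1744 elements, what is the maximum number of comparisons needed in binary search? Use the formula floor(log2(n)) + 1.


Binary search halves the search space each step.
Maximum comparisons = floor(log2(1744)) + 1
log2(1744) = 10.7682
floor(log2(1744)) = 10, so 10 + 1 = 11
Final answer: 11


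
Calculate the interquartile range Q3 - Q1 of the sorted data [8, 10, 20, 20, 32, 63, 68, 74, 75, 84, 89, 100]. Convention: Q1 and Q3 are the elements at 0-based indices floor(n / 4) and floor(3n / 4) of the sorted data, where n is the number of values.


The data has n = 12 elements.
Q1 index = floor(12 / 4) = floor(3) = 3; Q3 index = floor(3 * 12 / 4) = floor(9) = 9
Q1 = element at index 3 = 20
Q3 = element at index 9 = 84
IQR = 84 - 20 = 64
Final answer: 64


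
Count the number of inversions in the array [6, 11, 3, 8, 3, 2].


For each element, count the later elements that are smaller than it:
  6 (index 0): smaller elements after it = [3, 3, 2] -> 3
  11 (index 1): smaller elements after it = [3, 8, 3, 2] -> 4
  3 (index 2): smaller elements after it = [2] -> 1
  8 (index 3): smaller elements after it = [3, 2] -> 2
  3 (index 4): smaller elements after it = [2] -> 1
Total inversions = 3 + 4 + 1 + 2 + 1 = 11
Final answer: 11


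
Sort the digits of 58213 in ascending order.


The number 58213 has digits: 5, 8, 2, 1, 3
Sorted: 1, 2, 3, 5, 8
Joining the sorted digits gives the result.
Final answer: 12358


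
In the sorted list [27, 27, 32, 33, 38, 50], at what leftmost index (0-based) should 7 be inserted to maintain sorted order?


List is sorted: [27, 27, 32, 33, 38, 50]
We need the leftmost position where 7 can be inserted, i.e. the first index whose element is >= 7 (or the end of the list if none is).
Binary search with low=0, high=6 (0-based indices):
  low=0, high=6, mid=3: a[3]=33 >= 7, so high = 3
  low=0, high=3, mid=1: a[1]=27 >= 7, so high = 1
  low=0, high=1, mid=0: a[0]=27 >= 7, so high = 0
Now low = high = 0, so the insertion index is 0.
Final answer: 0


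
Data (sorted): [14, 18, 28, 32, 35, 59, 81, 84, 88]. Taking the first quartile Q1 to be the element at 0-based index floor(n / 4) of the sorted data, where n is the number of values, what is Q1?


The list has n = 9 elements.
Q1 index = floor(9 / 4) = floor(2.25) = 2
Counting from index 0 in the sorted data, the element at index 2 is 28.
Final answer: 28


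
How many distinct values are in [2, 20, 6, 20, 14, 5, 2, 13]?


List all unique values:
Distinct values: [2, 5, 6, 13, 14, 20]
Count = 6
Final answer: 6


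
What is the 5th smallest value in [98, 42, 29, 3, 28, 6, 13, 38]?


Sort ascending: [3, 6, 13, 28, 29, 38, 42, 98]
The 5th element (1-indexed) is at index 4.
Value = 29
Final answer: 29


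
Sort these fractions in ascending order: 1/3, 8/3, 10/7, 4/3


Convert to decimal for comparison:
  1/3 = 0.3333
  8/3 = 2.6667
  10/7 = 1.4286
  4/3 = 1.3333
Decimals in increasing order: 0.3333 < 1.3333 < 1.4286 < 2.6667
Writing each back as its fraction gives the sorted order.
Final answer: 1/3, 4/3, 10/7, 8/3


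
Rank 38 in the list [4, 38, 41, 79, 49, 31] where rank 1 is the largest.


Sort descending: [79, 49, 41, 38, 31, 4]
Find 38 in the sorted list.
38 is at position 4.
Final answer: 4


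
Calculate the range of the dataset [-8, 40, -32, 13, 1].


Maximum value: 40
Minimum value: -32
Range = 40 - (-32) = 72
Final answer: 72


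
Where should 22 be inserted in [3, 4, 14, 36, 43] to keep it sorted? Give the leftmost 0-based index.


List is sorted: [3, 4, 14, 36, 43]
We need the leftmost position where 22 can be inserted, i.e. the first index whose element is >= 22 (or the end of the list if none is).
Binary search with low=0, high=5 (0-based indices):
  low=0, high=5, mid=2: a[2]=14 < 22, so low = 3
  low=3, high=5, mid=4: a[4]=43 >= 22, so high = 4
  low=3, high=4, mid=3: a[3]=36 >= 22, so high = 3
Now low = high = 3, so the insertion index is 3.
Final answer: 3


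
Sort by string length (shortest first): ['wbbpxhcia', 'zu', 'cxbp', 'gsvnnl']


Compute lengths:
  'wbbpxhcia' has length 9
  'zu' has length 2
  'cxbp' has length 4
  'gsvnnl' has length 6
Lengths in increasing order: 2 < 4 < 6 < 9
Listing the words in that order gives the answer.
Final answer: ['zu', 'cxbp', 'gsvnnl', 'wbbpxhcia']


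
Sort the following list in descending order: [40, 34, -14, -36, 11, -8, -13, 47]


Original list: [40, 34, -14, -36, 11, -8, -13, 47]
Repeatedly take the largest remaining element:
  Remaining [40, 34, -14, -36, 11, -8, -13, 47] -> largest is 47
  Remaining [40, 34, -14, -36, 11, -8, -13] -> largest is 40
  Remaining [34, -14, -36, 11, -8, -13] -> largest is 34
  Remaining [-14, -36, 11, -8, -13] -> largest is 11
  Remaining [-14, -36, -8, -13] -> largest is -8
  Remaining [-14, -36, -13] -> largest is -13
  Remaining [-14, -36] -> largest is -14
  Remaining [-36] -> largest is -36
Collecting the picks in order gives the descending list.
Final answer: [47, 40, 34, 11, -8, -13, -14, -36]


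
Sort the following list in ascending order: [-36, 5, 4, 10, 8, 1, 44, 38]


Original list: [-36, 5, 4, 10, 8, 1, 44, 38]
Repeatedly take the smallest remaining element:
  Remaining [-36, 5, 4, 10, 8, 1, 44, 38] -> smallest is -36
  Remaining [5, 4, 10, 8, 1, 44, 38] -> smallest is 1
  Remaining [5, 4, 10, 8, 44, 38] -> smallest is 4
  Remaining [5, 10, 8, 44, 38] -> smallest is 5
  Remaining [10, 8, 44, 38] -> smallest is 8
  Remaining [10, 44, 38] -> smallest is 10
  Remaining [44, 38] -> smallest is 38
  Remaining [44] -> smallest is 44
Collecting the picks in order gives the sorted list.
Final answer: [-36, 1, 4, 5, 8, 10, 38, 44]


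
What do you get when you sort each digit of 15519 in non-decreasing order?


The number 15519 has digits: 1, 5, 5, 1, 9
Sorted: 1, 1, 5, 5, 9
Joining the sorted digits gives the result.
Final answer: 11559


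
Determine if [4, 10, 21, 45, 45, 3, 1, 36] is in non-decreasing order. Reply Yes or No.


Check consecutive pairs:
  4 <= 10? True
  10 <= 21? True
  21 <= 45? True
  45 <= 45? True
  45 <= 3? False
  3 <= 1? False
  1 <= 36? True
2 consecutive pair(s) are out of order, so the list is not sorted.
Final answer: No


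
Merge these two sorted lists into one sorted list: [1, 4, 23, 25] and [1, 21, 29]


List A: [1, 4, 23, 25]
List B: [1, 21, 29]
Repeatedly compare the front elements and take the smaller:
  1 vs 1 -> take 1
  4 vs 1 -> take 1
  4 vs 21 -> take 4
  23 vs 21 -> take 21
  23 vs 29 -> take 23
  25 vs 29 -> take 25
  A is exhausted; append the rest of B: [29]
Final answer: [1, 1, 4, 21, 23, 25, 29]


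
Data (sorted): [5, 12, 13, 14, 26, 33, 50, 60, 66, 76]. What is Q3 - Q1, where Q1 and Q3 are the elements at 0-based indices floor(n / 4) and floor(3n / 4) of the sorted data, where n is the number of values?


The data has n = 10 elements.
Q1 index = floor(10 / 4) = floor(2.5) = 2; Q3 index = floor(3 * 10 / 4) = floor(7.5) = 7
Q1 = element at index 2 = 13
Q3 = element at index 7 = 60
IQR = 60 - 13 = 47
Final answer: 47


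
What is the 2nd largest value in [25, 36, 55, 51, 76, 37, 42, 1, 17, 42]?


Sort descending: [76, 55, 51, 42, 42, 37, 36, 25, 17, 1]
The 2nd element (1-indexed) is at index 1.
Value = 55
Final answer: 55


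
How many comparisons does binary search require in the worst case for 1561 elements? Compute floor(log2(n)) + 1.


Binary search halves the search space each step.
Maximum comparisons = floor(log2(1561)) + 1
log2(1561) = 10.6083
floor(log2(1561)) = 10, so 10 + 1 = 11
Final answer: 11


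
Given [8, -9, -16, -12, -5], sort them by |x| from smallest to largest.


Compute absolute values:
  |8| = 8
  |-9| = 9
  |-16| = 16
  |-12| = 12
  |-5| = 5
Absolute values in increasing order: 5 < 8 < 9 < 12 < 16
Listing the original numbers in that order gives the answer.
Final answer: [-5, 8, -9, -12, -16]


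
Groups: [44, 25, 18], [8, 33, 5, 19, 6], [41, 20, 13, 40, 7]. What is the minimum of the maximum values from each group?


Find max of each group:
  Group 1: [44, 25, 18] -> max = 44
  Group 2: [8, 33, 5, 19, 6] -> max = 33
  Group 3: [41, 20, 13, 40, 7] -> max = 41
Maxes: [44, 33, 41]
Minimum of maxes = 33
Final answer: 33


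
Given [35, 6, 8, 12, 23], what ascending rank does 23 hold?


Sort ascending: [6, 8, 12, 23, 35]
Find 23 in the sorted list.
23 is at position 4 (1-indexed).
Final answer: 4


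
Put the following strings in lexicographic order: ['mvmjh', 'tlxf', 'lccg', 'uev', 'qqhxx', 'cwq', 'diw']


Compare strings character by character (the first differing letter decides):
  'cwq' < 'diw' since 'c' < 'd' at position 1
  'diw' < 'lccg' since 'd' < 'l' at position 1
  'lccg' < 'mvmjh' since 'l' < 'm' at position 1
  'mvmjh' < 'qqhxx' since 'm' < 'q' at position 1
  'qqhxx' < 'tlxf' since 'q' < 't' at position 1
  'tlxf' < 'uev' since 't' < 'u' at position 1
Chaining these comparisons gives the alphabetical order.
Final answer: ['cwq', 'diw', 'lccg', 'mvmjh', 'qqhxx', 'tlxf', 'uev']


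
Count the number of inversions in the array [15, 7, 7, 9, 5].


For each element, count the later elements that are smaller than it:
  15 (index 0): smaller elements after it = [7, 7, 9, 5] -> 4
  7 (index 1): smaller elements after it = [5] -> 1
  7 (index 2): smaller elements after it = [5] -> 1
  9 (index 3): smaller elements after it = [5] -> 1
Total inversions = 4 + 1 + 1 + 1 = 7
Final answer: 7


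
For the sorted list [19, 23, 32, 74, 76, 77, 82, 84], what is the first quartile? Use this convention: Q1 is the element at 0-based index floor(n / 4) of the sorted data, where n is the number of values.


The list has n = 8 elements.
Q1 index = floor(8 / 4) = floor(2) = 2
Counting from index 0 in the sorted data, the element at index 2 is 32.
Final answer: 32


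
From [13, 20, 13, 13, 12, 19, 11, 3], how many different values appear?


List all unique values:
Distinct values: [3, 11, 12, 13, 19, 20]
Count = 6
Final answer: 6


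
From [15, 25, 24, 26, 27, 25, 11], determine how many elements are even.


Check each element:
  15 is odd
  25 is odd
  24 is even
  26 is even
  27 is odd
  25 is odd
  11 is odd
Evens: [24, 26]
Count of evens = 2
Final answer: 2


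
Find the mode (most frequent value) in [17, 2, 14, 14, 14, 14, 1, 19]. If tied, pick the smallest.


Count the frequency of each value:
  1 appears 1 time(s)
  2 appears 1 time(s)
  14 appears 4 time(s)
  17 appears 1 time(s)
  19 appears 1 time(s)
Maximum frequency is 4.
Only 14 reaches that frequency, so it is the mode.
Final answer: 14


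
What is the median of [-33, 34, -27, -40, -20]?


First, sort the list: [-40, -33, -27, -20, 34]
The list has 5 elements (odd count).
The middle index is 2 (0-based), and the element there is -27.
Final answer: -27
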